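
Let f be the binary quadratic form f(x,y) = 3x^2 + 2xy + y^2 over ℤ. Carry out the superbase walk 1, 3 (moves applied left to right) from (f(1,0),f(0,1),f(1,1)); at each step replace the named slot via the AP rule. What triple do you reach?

start (3,1,6) = (f(1,0),f(0,1),f(1,1))
replace slot 1: 2·(1+6) − 3 = 11 → (11,1,6)
replace slot 3: 2·(11+1) − 6 = 18 → (11,1,18)

11,1,18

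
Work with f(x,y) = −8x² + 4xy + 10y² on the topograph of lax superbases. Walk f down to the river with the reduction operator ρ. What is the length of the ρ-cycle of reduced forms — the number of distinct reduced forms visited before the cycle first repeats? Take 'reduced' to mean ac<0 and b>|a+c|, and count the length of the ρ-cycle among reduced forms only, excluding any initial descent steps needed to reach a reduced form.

D = 336, ⌊√D⌋ = 18
river: ρ → (10,16,-2)
river: ρ → (-2,16,10)
river: ρ → (10,4,-8)
river: ρ → (-8,12,6)
river: ρ → (6,12,-8)
river: ρ → (-8,4,10)
ρ-cycle length = 6 (tail of 0 descent steps not counted)

6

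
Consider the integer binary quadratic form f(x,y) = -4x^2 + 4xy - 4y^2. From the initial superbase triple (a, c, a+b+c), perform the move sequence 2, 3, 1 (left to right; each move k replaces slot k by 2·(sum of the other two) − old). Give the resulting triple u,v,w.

start (-4,-4,-4) = (f(1,0),f(0,1),f(1,1))
replace slot 2: 2·((-4)+(-4)) − (-4) = -12 → (-4,-12,-4)
replace slot 3: 2·((-4)+(-12)) − (-4) = -28 → (-4,-12,-28)
replace slot 1: 2·((-12)+(-28)) − (-4) = -76 → (-76,-12,-28)

-76,-12,-28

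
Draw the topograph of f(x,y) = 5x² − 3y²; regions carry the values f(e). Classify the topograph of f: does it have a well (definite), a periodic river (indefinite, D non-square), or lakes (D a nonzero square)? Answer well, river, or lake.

D = b²−4ac = 0² − 4·5·(-3) = 60
D > 0 non-square ⇒ indefinite ⇒ periodic river

river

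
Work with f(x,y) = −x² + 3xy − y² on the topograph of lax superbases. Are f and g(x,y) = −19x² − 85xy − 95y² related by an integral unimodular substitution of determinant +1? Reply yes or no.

D₁ = 5, D₂ = 5
river cycle of f (length 2): (-1, 1, 1), (1, 1, -1)
river cycle of g (length 2): (-1, 1, 1), (1, 1, -1)
cycles coincide ⇒ equivalent

yes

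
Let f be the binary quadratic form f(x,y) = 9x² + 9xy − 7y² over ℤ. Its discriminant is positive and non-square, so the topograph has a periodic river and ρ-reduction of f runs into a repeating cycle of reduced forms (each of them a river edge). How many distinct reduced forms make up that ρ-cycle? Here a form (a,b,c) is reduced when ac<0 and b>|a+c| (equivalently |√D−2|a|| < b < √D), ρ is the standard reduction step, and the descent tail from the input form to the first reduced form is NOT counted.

D = 333, ⌊√D⌋ = 18
river: ρ → (-7,5,11)
river: ρ → (11,17,-1)
river: ρ → (-1,17,11)
river: ρ → (11,5,-7)
river: ρ → (-7,9,9)
river: ρ → (9,9,-7)
ρ-cycle length = 6 (tail of 0 descent steps not counted)

6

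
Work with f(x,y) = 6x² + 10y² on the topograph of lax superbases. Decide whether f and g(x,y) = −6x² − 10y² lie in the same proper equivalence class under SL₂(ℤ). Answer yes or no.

D₁ = -240, D₂ = -240
f: reduced (well bottom): (6,0,10) with a≤c, −a<b≤a
g is negative-definite; reduce −g:
−g: reduced (well bottom): (6,0,10) with a≤c, −a<b≤a
flip sign back: reduced form of g is (-6,0,-10)
reduced forms (6, 0, 10) vs (-6, 0, -10) ⇒ inequivalent

no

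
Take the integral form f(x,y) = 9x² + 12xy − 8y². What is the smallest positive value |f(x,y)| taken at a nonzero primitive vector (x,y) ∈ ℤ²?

river: ρ → (-8,20,1)
river: ρ → (1,20,-8)
river: ρ → (-8,12,9)
river: ρ → (9,6,-11)
river: ρ → (-11,16,4)
river: ρ → (4,16,-11)
river: ρ → (-11,6,9)
river: ρ → (9,12,-8)
closes: descent 0, river 8
min |a| on river = 1

1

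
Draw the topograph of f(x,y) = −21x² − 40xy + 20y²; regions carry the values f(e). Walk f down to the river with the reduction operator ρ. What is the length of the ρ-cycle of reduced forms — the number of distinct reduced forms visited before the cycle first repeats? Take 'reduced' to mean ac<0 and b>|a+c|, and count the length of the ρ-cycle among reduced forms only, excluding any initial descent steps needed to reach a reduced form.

D = 3280, ⌊√D⌋ = 57
descent: ρ → (20,40,-21)  [lands on river]
river: ρ → (-21,44,16)
river: ρ → (16,52,-9)
river: ρ → (-9,56,4)
river: ρ → (4,56,-9)
river: ρ → (-9,52,16)
river: ρ → (16,44,-21)
river: ρ → (-21,40,20)
ρ-cycle length = 8 (tail of 1 descent step not counted)

8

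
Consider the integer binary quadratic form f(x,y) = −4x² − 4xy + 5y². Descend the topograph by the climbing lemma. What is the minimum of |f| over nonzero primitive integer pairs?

descent: ρ → (5,4,-4)  [lands on river]
river: ρ → (-4,4,5)
river: ρ → (5,6,-3)
river: ρ → (-3,6,5)
closes: descent 1, river 4
min |a| on river = 3

3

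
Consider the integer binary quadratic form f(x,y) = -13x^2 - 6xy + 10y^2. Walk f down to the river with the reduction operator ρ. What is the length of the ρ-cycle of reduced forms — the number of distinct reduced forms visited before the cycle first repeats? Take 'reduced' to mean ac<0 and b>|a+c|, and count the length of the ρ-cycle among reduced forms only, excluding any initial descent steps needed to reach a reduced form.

D = 556, ⌊√D⌋ = 23
descent: ρ → (10,6,-13)  [lands on river]
river: ρ → (-13,20,3)
river: ρ → (3,22,-6)
river: ρ → (-6,14,15)
river: ρ → (15,16,-5)
river: ρ → (-5,14,18)
river: ρ → (18,22,-1)
river: ρ → (-1,22,18)
river: ρ → (18,14,-5)
river: ρ → (-5,16,15)
river: ρ → (15,14,-6)
river: ρ → (-6,22,3)
river: ρ → (3,20,-13)
river: ρ → (-13,6,10)
river: ρ → (10,14,-9)
river: ρ → (-9,22,2)
river: ρ → (2,22,-9)
river: ρ → (-9,14,10)
ρ-cycle length = 18 (tail of 1 descent step not counted)

18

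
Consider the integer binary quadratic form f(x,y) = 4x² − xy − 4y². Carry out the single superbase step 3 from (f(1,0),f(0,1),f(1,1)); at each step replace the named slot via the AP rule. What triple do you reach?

start (4,-4,-1) = (f(1,0),f(0,1),f(1,1))
replace slot 3: 2·(4+(-4)) − (-1) = 1 → (4,-4,1)

4,-4,1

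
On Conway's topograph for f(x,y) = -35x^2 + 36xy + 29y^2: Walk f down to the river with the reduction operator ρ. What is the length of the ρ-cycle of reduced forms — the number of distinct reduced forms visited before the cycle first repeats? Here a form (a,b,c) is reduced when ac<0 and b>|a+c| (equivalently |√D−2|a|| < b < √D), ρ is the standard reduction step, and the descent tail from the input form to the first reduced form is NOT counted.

D = 5356, ⌊√D⌋ = 73
river: ρ → (29,22,-42)
river: ρ → (-42,62,9)
river: ρ → (9,64,-35)
river: ρ → (-35,6,38)
river: ρ → (38,70,-3)
river: ρ → (-3,68,61)
river: ρ → (61,54,-10)
river: ρ → (-10,66,25)
river: ρ → (25,34,-42)
river: ρ → (-42,50,17)
river: ρ → (17,52,-39)
river: ρ → (-39,26,30)
river: ρ → (30,34,-35)
river: ρ → (-35,36,29)
ρ-cycle length = 14 (tail of 0 descent steps not counted)

14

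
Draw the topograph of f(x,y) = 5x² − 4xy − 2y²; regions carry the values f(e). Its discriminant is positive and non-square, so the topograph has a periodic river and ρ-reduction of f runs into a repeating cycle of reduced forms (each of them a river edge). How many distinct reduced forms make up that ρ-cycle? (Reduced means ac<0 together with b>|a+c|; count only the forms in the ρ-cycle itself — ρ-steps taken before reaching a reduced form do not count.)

D = 56, ⌊√D⌋ = 7
descent: ρ → (-2,4,5)  [lands on river]
river: ρ → (5,6,-1)
river: ρ → (-1,6,5)
river: ρ → (5,4,-2)
ρ-cycle length = 4 (tail of 1 descent step not counted)

4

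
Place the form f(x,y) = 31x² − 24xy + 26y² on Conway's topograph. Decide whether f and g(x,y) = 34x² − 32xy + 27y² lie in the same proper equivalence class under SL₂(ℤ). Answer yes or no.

D₁ = -2648, D₂ = -2648
f: flip: (31,-24,26)→(26,24,31)
f: reduced (well bottom): (26,24,31) with a≤c, −a<b≤a
g: flip: (34,-32,27)→(27,32,34)
g: translate: b→-22 (≡32 mod 54), so (27,32,34)→(27,-22,29)
g: reduced (well bottom): (27,-22,29) with a≤c, −a<b≤a
reduced forms (26, 24, 31) vs (27, -22, 29) ⇒ inequivalent

no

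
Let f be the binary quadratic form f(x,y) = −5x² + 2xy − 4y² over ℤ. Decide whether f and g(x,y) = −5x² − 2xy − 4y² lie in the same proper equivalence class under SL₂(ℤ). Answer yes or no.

D₁ = -76, D₂ = -76
f is negative-definite; reduce −f:
−f: flip: (5,-2,4)→(4,2,5)
−f: reduced (well bottom): (4,2,5) with a≤c, −a<b≤a
flip sign back: reduced form of f is (-4,-2,-5)
g is negative-definite; reduce −g:
−g: flip: (5,2,4)→(4,-2,5)
−g: reduced (well bottom): (4,-2,5) with a≤c, −a<b≤a
flip sign back: reduced form of g is (-4,2,-5)
reduced forms (-4, -2, -5) vs (-4, 2, -5) ⇒ inequivalent

no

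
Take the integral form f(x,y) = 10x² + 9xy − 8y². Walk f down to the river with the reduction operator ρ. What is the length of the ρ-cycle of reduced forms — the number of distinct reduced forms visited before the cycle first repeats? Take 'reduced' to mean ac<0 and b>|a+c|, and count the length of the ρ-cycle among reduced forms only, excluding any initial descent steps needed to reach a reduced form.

D = 401, ⌊√D⌋ = 20
river: ρ → (-8,7,11)
river: ρ → (11,15,-4)
river: ρ → (-4,17,7)
river: ρ → (7,11,-10)
river: ρ → (-10,9,8)
river: ρ → (8,7,-11)
river: ρ → (-11,15,4)
river: ρ → (4,17,-7)
river: ρ → (-7,11,10)
river: ρ → (10,9,-8)
ρ-cycle length = 10 (tail of 0 descent steps not counted)

10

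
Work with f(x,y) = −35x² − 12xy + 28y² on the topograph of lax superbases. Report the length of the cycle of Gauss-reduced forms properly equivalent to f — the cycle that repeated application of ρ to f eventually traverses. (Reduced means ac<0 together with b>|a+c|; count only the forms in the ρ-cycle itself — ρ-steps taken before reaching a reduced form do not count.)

D = 4064, ⌊√D⌋ = 63
descent: ρ → (28,12,-35)  [lands on river]
river: ρ → (-35,58,5)
river: ρ → (5,62,-11)
river: ρ → (-11,48,40)
river: ρ → (40,32,-19)
river: ρ → (-19,44,28)
ρ-cycle length = 6 (tail of 1 descent step not counted)

6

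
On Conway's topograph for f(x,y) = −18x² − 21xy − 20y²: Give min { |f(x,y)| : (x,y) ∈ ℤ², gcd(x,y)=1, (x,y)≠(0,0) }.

translate: b→-15 (≡21 mod 36), so (18,21,20)→(18,-15,17)
flip: (18,-15,17)→(17,15,18)
reduced (well bottom): (17,15,18) with a≤c, −a<b≤a
well minimum |f| = |-17| = 17 (negative-definite)

17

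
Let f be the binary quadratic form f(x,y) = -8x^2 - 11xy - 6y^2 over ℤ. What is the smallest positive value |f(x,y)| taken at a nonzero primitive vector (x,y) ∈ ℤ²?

translate: b→-5 (≡11 mod 16), so (8,11,6)→(8,-5,3)
flip: (8,-5,3)→(3,5,8)
translate: b→-1 (≡5 mod 6), so (3,5,8)→(3,-1,6)
reduced (well bottom): (3,-1,6) with a≤c, −a<b≤a
well minimum |f| = |-3| = 3 (negative-definite)

3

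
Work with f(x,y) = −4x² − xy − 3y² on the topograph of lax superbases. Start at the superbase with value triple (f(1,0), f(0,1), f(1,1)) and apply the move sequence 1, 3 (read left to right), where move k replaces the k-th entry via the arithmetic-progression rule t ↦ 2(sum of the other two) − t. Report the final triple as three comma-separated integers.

start (-4,-3,-8) = (f(1,0),f(0,1),f(1,1))
replace slot 1: 2·((-3)+(-8)) − (-4) = -18 → (-18,-3,-8)
replace slot 3: 2·((-18)+(-3)) − (-8) = -34 → (-18,-3,-34)

-18,-3,-34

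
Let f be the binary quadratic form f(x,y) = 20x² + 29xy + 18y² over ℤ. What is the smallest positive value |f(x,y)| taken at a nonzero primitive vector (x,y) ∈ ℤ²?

translate: b→-11 (≡29 mod 40), so (20,29,18)→(20,-11,9)
flip: (20,-11,9)→(9,11,20)
translate: b→-7 (≡11 mod 18), so (9,11,20)→(9,-7,18)
reduced (well bottom): (9,-7,18) with a≤c, −a<b≤a
well minimum = a = 9

9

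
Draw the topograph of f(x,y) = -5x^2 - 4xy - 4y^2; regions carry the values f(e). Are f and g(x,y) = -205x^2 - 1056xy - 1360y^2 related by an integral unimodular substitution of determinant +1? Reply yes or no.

D₁ = -64, D₂ = -64
f is negative-definite; reduce −f:
−f: flip: (5,4,4)→(4,-4,5)
−f: translate: b→4 (≡-4 mod 8), so (4,-4,5)→(4,4,5)
−f: reduced (well bottom): (4,4,5) with a≤c, −a<b≤a
flip sign back: reduced form of f is (-4,-4,-5)
g is negative-definite; reduce −g:
−g: translate: b→-174 (≡1056 mod 410), so (205,1056,1360)→(205,-174,37)
−g: flip: (205,-174,37)→(37,174,205)
−g: translate: b→26 (≡174 mod 74), so (37,174,205)→(37,26,5)
−g: flip: (37,26,5)→(5,-26,37)
−g: translate: b→4 (≡-26 mod 10), so (5,-26,37)→(5,4,4)
−g: flip: (5,4,4)→(4,-4,5)
−g: translate: b→4 (≡-4 mod 8), so (4,-4,5)→(4,4,5)
−g: reduced (well bottom): (4,4,5) with a≤c, −a<b≤a
flip sign back: reduced form of g is (-4,-4,-5)
reduced forms (-4, -4, -5) vs (-4, -4, -5) ⇒ equivalent

yes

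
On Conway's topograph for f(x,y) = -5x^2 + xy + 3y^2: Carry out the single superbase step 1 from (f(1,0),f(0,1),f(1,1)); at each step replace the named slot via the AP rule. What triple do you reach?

start (-5,3,-1) = (f(1,0),f(0,1),f(1,1))
replace slot 1: 2·(3+(-1)) − (-5) = 9 → (9,3,-1)

9,3,-1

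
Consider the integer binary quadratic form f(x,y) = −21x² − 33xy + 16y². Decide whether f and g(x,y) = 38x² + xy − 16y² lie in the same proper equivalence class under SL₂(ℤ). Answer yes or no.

D₁ = 2433, D₂ = 2433
river cycle of f (length 38): (16, 33, -21), (-21, 9, 28), (28, 47, -2), (-2, 49, 4), (4, 47, -14), (-14, 37, 19), (19, 39, -12), (-12, 33, 28), (28, 23, -17), (-17, 45, 6), … (28 more)
river cycle of g (length 38): (-16, 31, 23), (23, 15, -24), (-24, 33, 14), (14, 23, -34), (-34, 45, 3), (3, 45, -34), (-34, 23, 14), (14, 33, -24), (-24, 15, 23), (23, 31, -16), … (28 more)
cycles differ ⇒ inequivalent

no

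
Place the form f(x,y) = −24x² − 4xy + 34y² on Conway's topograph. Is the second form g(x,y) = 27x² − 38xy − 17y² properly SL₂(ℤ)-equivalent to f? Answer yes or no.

D₁ = 3280, D₂ = 3280
river cycle of f (length 12): (-24, 44, 14), (14, 40, -30), (-30, 20, 24), (24, 28, -26), (-26, 24, 26), (26, 28, -24), (-24, 20, 30), (30, 40, -14), (-14, 44, 24), (24, 52, -6), … (2 more)
river cycle of g (length 10): (-17, 38, 27), (27, 16, -28), (-28, 40, 15), (15, 50, -13), (-13, 54, 7), (7, 44, -48), (-48, 52, 3), (3, 56, -12), (-12, 40, 35), (35, 30, -17)
cycles differ ⇒ inequivalent

no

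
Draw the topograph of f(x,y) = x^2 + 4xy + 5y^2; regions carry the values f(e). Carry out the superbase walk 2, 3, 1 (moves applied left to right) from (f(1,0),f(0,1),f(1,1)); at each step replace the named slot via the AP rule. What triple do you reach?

start (1,5,10) = (f(1,0),f(0,1),f(1,1))
replace slot 2: 2·(1+10) − 5 = 17 → (1,17,10)
replace slot 3: 2·(1+17) − 10 = 26 → (1,17,26)
replace slot 1: 2·(17+26) − 1 = 85 → (85,17,26)

85,17,26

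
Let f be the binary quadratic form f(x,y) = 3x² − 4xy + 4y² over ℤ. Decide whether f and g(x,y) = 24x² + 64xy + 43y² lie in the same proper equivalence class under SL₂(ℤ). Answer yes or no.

D₁ = -32, D₂ = -32
f: translate: b→2 (≡-4 mod 6), so (3,-4,4)→(3,2,3)
f: reduced (well bottom): (3,2,3) with a≤c, −a<b≤a
g: translate: b→16 (≡64 mod 48), so (24,64,43)→(24,16,3)
g: flip: (24,16,3)→(3,-16,24)
g: translate: b→2 (≡-16 mod 6), so (3,-16,24)→(3,2,3)
g: reduced (well bottom): (3,2,3) with a≤c, −a<b≤a
reduced forms (3, 2, 3) vs (3, 2, 3) ⇒ equivalent

yes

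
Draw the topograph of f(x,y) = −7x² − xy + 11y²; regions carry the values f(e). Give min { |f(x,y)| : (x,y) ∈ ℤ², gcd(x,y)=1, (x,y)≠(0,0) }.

descent: ρ → (11,1,-7)
descent: ρ → (-7,13,5)  [lands on river]
river: ρ → (5,17,-1)
river: ρ → (-1,17,5)
river: ρ → (5,13,-7)
river: ρ → (-7,15,3)
river: ρ → (3,15,-7)
closes: descent 2, river 6
min |a| on river = 1

1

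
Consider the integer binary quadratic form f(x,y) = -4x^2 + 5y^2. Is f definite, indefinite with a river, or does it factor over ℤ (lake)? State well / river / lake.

D = b²−4ac = 0² − 4·(-4)·5 = 80
D > 0 non-square ⇒ indefinite ⇒ periodic river

river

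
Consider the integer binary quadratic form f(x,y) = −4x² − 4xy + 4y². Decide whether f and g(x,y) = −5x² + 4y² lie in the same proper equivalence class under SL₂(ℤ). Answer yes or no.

D₁ = 80, D₂ = 80
river cycle of f (length 2): (4, 4, -4), (-4, 4, 4)
river cycle of g (length 2): (4, 8, -1), (-1, 8, 4)
cycles differ ⇒ inequivalent

no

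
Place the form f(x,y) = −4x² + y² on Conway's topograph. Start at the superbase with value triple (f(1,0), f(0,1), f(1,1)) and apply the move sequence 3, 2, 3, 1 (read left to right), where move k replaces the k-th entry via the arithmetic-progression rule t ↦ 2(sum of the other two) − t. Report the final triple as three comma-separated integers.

start (-4,1,-3) = (f(1,0),f(0,1),f(1,1))
replace slot 3: 2·((-4)+1) − (-3) = -3 → (-4,1,-3)
replace slot 2: 2·((-4)+(-3)) − 1 = -15 → (-4,-15,-3)
replace slot 3: 2·((-4)+(-15)) − (-3) = -35 → (-4,-15,-35)
replace slot 1: 2·((-15)+(-35)) − (-4) = -96 → (-96,-15,-35)

-96,-15,-35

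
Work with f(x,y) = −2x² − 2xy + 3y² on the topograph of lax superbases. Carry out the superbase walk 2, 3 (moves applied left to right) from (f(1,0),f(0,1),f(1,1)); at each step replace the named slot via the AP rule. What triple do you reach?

start (-2,3,-1) = (f(1,0),f(0,1),f(1,1))
replace slot 2: 2·((-2)+(-1)) − 3 = -9 → (-2,-9,-1)
replace slot 3: 2·((-2)+(-9)) − (-1) = -21 → (-2,-9,-21)

-2,-9,-21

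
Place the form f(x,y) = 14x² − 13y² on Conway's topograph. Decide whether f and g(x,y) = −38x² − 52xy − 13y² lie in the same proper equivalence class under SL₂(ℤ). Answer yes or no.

D₁ = 728, D₂ = 728
river cycle of f (length 2): (-13, 26, 1), (1, 26, -13)
river cycle of g (length 2): (-13, 26, 1), (1, 26, -13)
cycles coincide ⇒ equivalent

yes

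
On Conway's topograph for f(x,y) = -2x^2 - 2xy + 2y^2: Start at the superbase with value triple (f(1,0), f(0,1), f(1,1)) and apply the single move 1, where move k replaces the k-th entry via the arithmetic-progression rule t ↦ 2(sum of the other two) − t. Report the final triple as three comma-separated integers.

start (-2,2,-2) = (f(1,0),f(0,1),f(1,1))
replace slot 1: 2·(2+(-2)) − (-2) = 2 → (2,2,-2)

2,2,-2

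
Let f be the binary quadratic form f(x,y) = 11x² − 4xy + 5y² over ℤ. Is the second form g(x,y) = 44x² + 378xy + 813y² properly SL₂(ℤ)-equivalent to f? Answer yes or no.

D₁ = -204, D₂ = -204
f: flip: (11,-4,5)→(5,4,11)
f: reduced (well bottom): (5,4,11) with a≤c, −a<b≤a
g: translate: b→26 (≡378 mod 88), so (44,378,813)→(44,26,5)
g: flip: (44,26,5)→(5,-26,44)
g: translate: b→4 (≡-26 mod 10), so (5,-26,44)→(5,4,11)
g: reduced (well bottom): (5,4,11) with a≤c, −a<b≤a
reduced forms (5, 4, 11) vs (5, 4, 11) ⇒ equivalent

yes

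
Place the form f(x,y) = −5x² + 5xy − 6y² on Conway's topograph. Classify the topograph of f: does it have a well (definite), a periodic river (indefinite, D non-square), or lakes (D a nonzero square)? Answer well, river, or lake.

D = b²−4ac = 5² − 4·(-5)·(-6) = -95
D < 0 ⇒ definite ⇒ every region one sign ⇒ single well

well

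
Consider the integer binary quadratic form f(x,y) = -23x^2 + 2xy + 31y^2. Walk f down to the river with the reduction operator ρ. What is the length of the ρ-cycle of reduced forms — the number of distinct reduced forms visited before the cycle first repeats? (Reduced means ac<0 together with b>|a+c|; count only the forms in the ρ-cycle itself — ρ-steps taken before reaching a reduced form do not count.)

D = 2856, ⌊√D⌋ = 53
descent: ρ → (31,-2,-23)
descent: ρ → (-23,48,6)  [lands on river]
river: ρ → (6,48,-23)
river: ρ → (-23,44,10)
river: ρ → (10,36,-39)
river: ρ → (-39,42,7)
river: ρ → (7,42,-39)
river: ρ → (-39,36,10)
river: ρ → (10,44,-23)
ρ-cycle length = 8 (tail of 2 descent steps not counted)

8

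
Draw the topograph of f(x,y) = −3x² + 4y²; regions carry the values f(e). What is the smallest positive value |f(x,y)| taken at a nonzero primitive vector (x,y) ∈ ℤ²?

descent: ρ → (4,0,-3)
descent: ρ → (-3,6,1)  [lands on river]
river: ρ → (1,6,-3)
closes: descent 2, river 2
min |a| on river = 1

1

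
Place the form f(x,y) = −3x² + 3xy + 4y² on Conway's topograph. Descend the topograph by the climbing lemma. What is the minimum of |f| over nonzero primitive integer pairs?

river: ρ → (4,5,-2)
river: ρ → (-2,7,1)
river: ρ → (1,7,-2)
river: ρ → (-2,5,4)
river: ρ → (4,3,-3)
river: ρ → (-3,3,4)
closes: descent 0, river 6
min |a| on river = 1

1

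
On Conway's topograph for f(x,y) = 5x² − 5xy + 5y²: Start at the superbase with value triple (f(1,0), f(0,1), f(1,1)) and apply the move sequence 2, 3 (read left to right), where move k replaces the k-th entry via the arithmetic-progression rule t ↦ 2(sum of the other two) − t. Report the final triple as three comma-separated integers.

start (5,5,5) = (f(1,0),f(0,1),f(1,1))
replace slot 2: 2·(5+5) − 5 = 15 → (5,15,5)
replace slot 3: 2·(5+15) − 5 = 35 → (5,15,35)

5,15,35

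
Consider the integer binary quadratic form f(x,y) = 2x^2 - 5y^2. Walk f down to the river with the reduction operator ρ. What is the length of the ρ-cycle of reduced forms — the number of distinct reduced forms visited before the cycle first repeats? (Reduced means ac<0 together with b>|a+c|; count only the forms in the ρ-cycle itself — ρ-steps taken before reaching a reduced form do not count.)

D = 40, ⌊√D⌋ = 6
descent: ρ → (-5,0,2)
descent: ρ → (2,4,-3)  [lands on river]
river: ρ → (-3,2,3)
river: ρ → (3,4,-2)
river: ρ → (-2,4,3)
river: ρ → (3,2,-3)
river: ρ → (-3,4,2)
ρ-cycle length = 6 (tail of 2 descent steps not counted)

6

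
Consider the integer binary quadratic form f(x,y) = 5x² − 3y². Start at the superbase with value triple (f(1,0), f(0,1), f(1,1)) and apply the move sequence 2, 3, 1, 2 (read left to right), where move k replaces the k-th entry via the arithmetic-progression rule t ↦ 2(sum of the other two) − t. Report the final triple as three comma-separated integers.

start (5,-3,2) = (f(1,0),f(0,1),f(1,1))
replace slot 2: 2·(5+2) − (-3) = 17 → (5,17,2)
replace slot 3: 2·(5+17) − 2 = 42 → (5,17,42)
replace slot 1: 2·(17+42) − 5 = 113 → (113,17,42)
replace slot 2: 2·(113+42) − 17 = 293 → (113,293,42)

113,293,42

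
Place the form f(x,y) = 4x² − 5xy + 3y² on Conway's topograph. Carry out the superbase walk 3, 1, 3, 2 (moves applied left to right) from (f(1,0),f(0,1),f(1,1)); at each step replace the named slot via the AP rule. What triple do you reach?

start (4,3,2) = (f(1,0),f(0,1),f(1,1))
replace slot 3: 2·(4+3) − 2 = 12 → (4,3,12)
replace slot 1: 2·(3+12) − 4 = 26 → (26,3,12)
replace slot 3: 2·(26+3) − 12 = 46 → (26,3,46)
replace slot 2: 2·(26+46) − 3 = 141 → (26,141,46)

26,141,46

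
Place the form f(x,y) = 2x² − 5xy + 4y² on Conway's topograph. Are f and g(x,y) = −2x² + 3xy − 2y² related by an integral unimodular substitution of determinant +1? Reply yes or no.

D₁ = -7, D₂ = -7
f: translate: b→-1 (≡-5 mod 4), so (2,-5,4)→(2,-1,1)
f: flip: (2,-1,1)→(1,1,2)
f: reduced (well bottom): (1,1,2) with a≤c, −a<b≤a
g is negative-definite; reduce −g:
−g: translate: b→1 (≡-3 mod 4), so (2,-3,2)→(2,1,1)
−g: flip: (2,1,1)→(1,-1,2)
−g: translate: b→1 (≡-1 mod 2), so (1,-1,2)→(1,1,2)
−g: reduced (well bottom): (1,1,2) with a≤c, −a<b≤a
flip sign back: reduced form of g is (-1,-1,-2)
reduced forms (1, 1, 2) vs (-1, -1, -2) ⇒ inequivalent

no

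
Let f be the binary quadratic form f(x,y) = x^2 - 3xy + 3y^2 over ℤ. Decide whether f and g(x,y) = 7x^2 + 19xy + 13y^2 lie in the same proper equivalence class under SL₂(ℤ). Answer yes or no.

D₁ = -3, D₂ = -3
f: translate: b→1 (≡-3 mod 2), so (1,-3,3)→(1,1,1)
f: reduced (well bottom): (1,1,1) with a≤c, −a<b≤a
g: translate: b→5 (≡19 mod 14), so (7,19,13)→(7,5,1)
g: flip: (7,5,1)→(1,-5,7)
g: translate: b→1 (≡-5 mod 2), so (1,-5,7)→(1,1,1)
g: reduced (well bottom): (1,1,1) with a≤c, −a<b≤a
reduced forms (1, 1, 1) vs (1, 1, 1) ⇒ equivalent

yes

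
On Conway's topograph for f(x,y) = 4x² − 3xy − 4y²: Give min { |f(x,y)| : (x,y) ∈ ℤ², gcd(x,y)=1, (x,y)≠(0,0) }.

descent: ρ → (-4,3,4)  [lands on river]
river: ρ → (4,5,-3)
river: ρ → (-3,7,2)
river: ρ → (2,5,-6)
river: ρ → (-6,7,1)
river: ρ → (1,7,-6)
river: ρ → (-6,5,2)
river: ρ → (2,7,-3)
river: ρ → (-3,5,4)
river: ρ → (4,3,-4)
river: ρ → (-4,5,3)
river: ρ → (3,7,-2)
river: ρ → (-2,5,6)
river: ρ → (6,7,-1)
river: ρ → (-1,7,6)
river: ρ → (6,5,-2)
river: ρ → (-2,7,3)
river: ρ → (3,5,-4)
closes: descent 1, river 18
min |a| on river = 1

1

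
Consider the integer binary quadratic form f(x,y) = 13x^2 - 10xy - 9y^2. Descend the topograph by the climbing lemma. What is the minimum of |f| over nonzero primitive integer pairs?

descent: ρ → (-9,10,13)  [lands on river]
river: ρ → (13,16,-6)
river: ρ → (-6,20,7)
river: ρ → (7,22,-3)
river: ρ → (-3,20,14)
river: ρ → (14,8,-9)
closes: descent 1, river 6
min |a| on river = 3

3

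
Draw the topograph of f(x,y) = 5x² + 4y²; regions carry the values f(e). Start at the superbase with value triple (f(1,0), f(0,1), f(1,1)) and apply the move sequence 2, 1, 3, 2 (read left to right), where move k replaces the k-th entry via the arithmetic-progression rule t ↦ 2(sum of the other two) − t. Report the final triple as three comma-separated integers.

start (5,4,9) = (f(1,0),f(0,1),f(1,1))
replace slot 2: 2·(5+9) − 4 = 24 → (5,24,9)
replace slot 1: 2·(24+9) − 5 = 61 → (61,24,9)
replace slot 3: 2·(61+24) − 9 = 161 → (61,24,161)
replace slot 2: 2·(61+161) − 24 = 420 → (61,420,161)

61,420,161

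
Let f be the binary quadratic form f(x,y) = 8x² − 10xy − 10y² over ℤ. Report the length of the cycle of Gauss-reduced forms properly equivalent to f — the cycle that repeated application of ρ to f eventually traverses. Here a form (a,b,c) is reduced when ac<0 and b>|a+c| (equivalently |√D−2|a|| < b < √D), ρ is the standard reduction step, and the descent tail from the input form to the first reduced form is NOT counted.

D = 420, ⌊√D⌋ = 20
descent: ρ → (-10,10,8)  [lands on river]
river: ρ → (8,6,-12)
river: ρ → (-12,18,2)
river: ρ → (2,18,-12)
river: ρ → (-12,6,8)
river: ρ → (8,10,-10)
ρ-cycle length = 6 (tail of 1 descent step not counted)

6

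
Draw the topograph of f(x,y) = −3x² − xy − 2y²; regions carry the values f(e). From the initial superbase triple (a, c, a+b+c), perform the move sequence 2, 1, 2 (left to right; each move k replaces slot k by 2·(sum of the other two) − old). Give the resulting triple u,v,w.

start (-3,-2,-6) = (f(1,0),f(0,1),f(1,1))
replace slot 2: 2·((-3)+(-6)) − (-2) = -16 → (-3,-16,-6)
replace slot 1: 2·((-16)+(-6)) − (-3) = -41 → (-41,-16,-6)
replace slot 2: 2·((-41)+(-6)) − (-16) = -78 → (-41,-78,-6)

-41,-78,-6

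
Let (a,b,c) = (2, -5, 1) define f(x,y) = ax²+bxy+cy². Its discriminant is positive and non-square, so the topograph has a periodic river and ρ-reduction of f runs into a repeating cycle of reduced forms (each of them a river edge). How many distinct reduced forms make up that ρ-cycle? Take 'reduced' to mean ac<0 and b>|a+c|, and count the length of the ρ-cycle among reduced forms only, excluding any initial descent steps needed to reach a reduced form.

D = 17, ⌊√D⌋ = 4
descent: ρ → (1,3,-2)  [lands on river]
river: ρ → (-2,1,2)
river: ρ → (2,3,-1)
river: ρ → (-1,3,2)
river: ρ → (2,1,-2)
river: ρ → (-2,3,1)
ρ-cycle length = 6 (tail of 1 descent step not counted)

6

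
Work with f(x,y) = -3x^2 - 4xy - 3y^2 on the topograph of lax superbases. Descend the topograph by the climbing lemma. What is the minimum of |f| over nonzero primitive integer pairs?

translate: b→-2 (≡4 mod 6), so (3,4,3)→(3,-2,2)
flip: (3,-2,2)→(2,2,3)
reduced (well bottom): (2,2,3) with a≤c, −a<b≤a
well minimum |f| = |-2| = 2 (negative-definite)

2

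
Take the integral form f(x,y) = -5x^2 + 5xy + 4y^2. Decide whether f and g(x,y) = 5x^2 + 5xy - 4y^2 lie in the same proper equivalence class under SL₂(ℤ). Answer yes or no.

D₁ = 105, D₂ = 105
river cycle of f (length 6): (4, 3, -6), (-6, 9, 1), (1, 9, -6), (-6, 3, 4), (4, 5, -5), (-5, 5, 4)
river cycle of g (length 6): (-4, 3, 6), (6, 9, -1), (-1, 9, 6), (6, 3, -4), (-4, 5, 5), (5, 5, -4)
cycles differ ⇒ inequivalent

no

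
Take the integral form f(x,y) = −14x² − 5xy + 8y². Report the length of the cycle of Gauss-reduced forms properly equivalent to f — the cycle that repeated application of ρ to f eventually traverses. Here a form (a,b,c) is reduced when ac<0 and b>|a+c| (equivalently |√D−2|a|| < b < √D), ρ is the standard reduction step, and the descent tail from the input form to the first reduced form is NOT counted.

D = 473, ⌊√D⌋ = 21
descent: ρ → (8,21,-1)  [lands on river]
river: ρ → (-1,21,8)
river: ρ → (8,11,-11)
river: ρ → (-11,11,8)
ρ-cycle length = 4 (tail of 1 descent step not counted)

4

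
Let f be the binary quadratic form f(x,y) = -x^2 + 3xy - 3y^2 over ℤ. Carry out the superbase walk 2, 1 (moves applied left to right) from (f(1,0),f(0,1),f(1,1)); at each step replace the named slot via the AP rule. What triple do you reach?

start (-1,-3,-1) = (f(1,0),f(0,1),f(1,1))
replace slot 2: 2·((-1)+(-1)) − (-3) = -1 → (-1,-1,-1)
replace slot 1: 2·((-1)+(-1)) − (-1) = -3 → (-3,-1,-1)

-3,-1,-1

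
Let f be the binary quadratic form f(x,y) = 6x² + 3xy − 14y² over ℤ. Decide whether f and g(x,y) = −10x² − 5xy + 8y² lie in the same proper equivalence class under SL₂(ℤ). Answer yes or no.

D₁ = 345, D₂ = 345
river cycle of f (length 10): (6, 15, -5), (-5, 15, 6), (6, 9, -11), (-11, 13, 4), (4, 11, -14), (-14, 17, 1), (1, 17, -14), (-14, 11, 4), (4, 13, -11), (-11, 9, 6)
river cycle of g (length 10): (8, 5, -10), (-10, 15, 3), (3, 15, -10), (-10, 5, 8), (8, 11, -7), (-7, 17, 2), (2, 15, -15), (-15, 15, 2), (2, 17, -7), (-7, 11, 8)
cycles differ ⇒ inequivalent

no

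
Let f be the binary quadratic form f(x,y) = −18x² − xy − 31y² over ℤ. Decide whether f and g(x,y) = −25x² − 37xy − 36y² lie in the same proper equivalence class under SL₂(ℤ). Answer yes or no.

D₁ = -2231, D₂ = -2231
f is negative-definite; reduce −f:
−f: reduced (well bottom): (18,1,31) with a≤c, −a<b≤a
flip sign back: reduced form of f is (-18,-1,-31)
g is negative-definite; reduce −g:
−g: translate: b→-13 (≡37 mod 50), so (25,37,36)→(25,-13,24)
−g: flip: (25,-13,24)→(24,13,25)
−g: reduced (well bottom): (24,13,25) with a≤c, −a<b≤a
flip sign back: reduced form of g is (-24,-13,-25)
reduced forms (-18, -1, -31) vs (-24, -13, -25) ⇒ inequivalent

no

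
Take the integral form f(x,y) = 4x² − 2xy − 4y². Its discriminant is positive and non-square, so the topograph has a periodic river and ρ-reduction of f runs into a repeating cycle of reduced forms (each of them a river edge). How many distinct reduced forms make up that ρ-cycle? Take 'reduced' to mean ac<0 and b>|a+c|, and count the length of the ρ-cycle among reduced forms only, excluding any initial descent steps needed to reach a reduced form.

D = 68, ⌊√D⌋ = 8
descent: ρ → (-4,2,4)  [lands on river]
river: ρ → (4,6,-2)
river: ρ → (-2,6,4)
river: ρ → (4,2,-4)
river: ρ → (-4,6,2)
river: ρ → (2,6,-4)
ρ-cycle length = 6 (tail of 1 descent step not counted)

6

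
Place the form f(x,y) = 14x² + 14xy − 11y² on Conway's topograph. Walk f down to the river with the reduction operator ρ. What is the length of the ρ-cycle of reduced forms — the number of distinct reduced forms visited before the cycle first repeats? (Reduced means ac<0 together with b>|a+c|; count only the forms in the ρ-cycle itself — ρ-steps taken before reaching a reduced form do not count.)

D = 812, ⌊√D⌋ = 28
river: ρ → (-11,8,17)
river: ρ → (17,26,-2)
river: ρ → (-2,26,17)
river: ρ → (17,8,-11)
river: ρ → (-11,14,14)
river: ρ → (14,14,-11)
ρ-cycle length = 6 (tail of 0 descent steps not counted)

6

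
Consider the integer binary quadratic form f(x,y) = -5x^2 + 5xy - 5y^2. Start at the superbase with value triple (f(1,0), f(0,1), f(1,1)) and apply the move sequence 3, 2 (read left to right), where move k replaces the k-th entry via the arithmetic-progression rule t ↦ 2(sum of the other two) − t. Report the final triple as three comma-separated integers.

start (-5,-5,-5) = (f(1,0),f(0,1),f(1,1))
replace slot 3: 2·((-5)+(-5)) − (-5) = -15 → (-5,-5,-15)
replace slot 2: 2·((-5)+(-15)) − (-5) = -35 → (-5,-35,-15)

-5,-35,-15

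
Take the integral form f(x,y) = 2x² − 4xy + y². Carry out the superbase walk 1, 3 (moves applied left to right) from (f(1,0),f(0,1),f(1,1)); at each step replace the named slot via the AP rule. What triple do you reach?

start (2,1,-1) = (f(1,0),f(0,1),f(1,1))
replace slot 1: 2·(1+(-1)) − 2 = -2 → (-2,1,-1)
replace slot 3: 2·((-2)+1) − (-1) = -1 → (-2,1,-1)

-2,1,-1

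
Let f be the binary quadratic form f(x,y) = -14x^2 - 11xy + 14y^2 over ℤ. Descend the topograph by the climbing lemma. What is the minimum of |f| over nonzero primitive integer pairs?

descent: ρ → (14,11,-14)  [lands on river]
river: ρ → (-14,17,11)
river: ρ → (11,27,-4)
river: ρ → (-4,29,4)
river: ρ → (4,27,-11)
river: ρ → (-11,17,14)
closes: descent 1, river 6
min |a| on river = 4

4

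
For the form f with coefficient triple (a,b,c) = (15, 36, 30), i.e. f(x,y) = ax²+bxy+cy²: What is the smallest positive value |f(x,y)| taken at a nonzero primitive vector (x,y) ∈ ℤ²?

translate: b→6 (≡36 mod 30), so (15,36,30)→(15,6,9)
flip: (15,6,9)→(9,-6,15)
reduced (well bottom): (9,-6,15) with a≤c, −a<b≤a
well minimum = a = 9

9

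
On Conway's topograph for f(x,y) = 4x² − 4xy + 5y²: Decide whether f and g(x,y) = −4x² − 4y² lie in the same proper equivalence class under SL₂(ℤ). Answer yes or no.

D₁ = -64, D₂ = -64
f: translate: b→4 (≡-4 mod 8), so (4,-4,5)→(4,4,5)
f: reduced (well bottom): (4,4,5) with a≤c, −a<b≤a
g is negative-definite; reduce −g:
−g: reduced (well bottom): (4,0,4) with a≤c, −a<b≤a
flip sign back: reduced form of g is (-4,0,-4)
reduced forms (4, 4, 5) vs (-4, 0, -4) ⇒ inequivalent

no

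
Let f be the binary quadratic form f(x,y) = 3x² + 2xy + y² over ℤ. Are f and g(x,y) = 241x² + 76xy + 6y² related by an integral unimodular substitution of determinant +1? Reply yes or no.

D₁ = -8, D₂ = -8
f: flip: (3,2,1)→(1,-2,3)
f: translate: b→0 (≡-2 mod 2), so (1,-2,3)→(1,0,2)
f: reduced (well bottom): (1,0,2) with a≤c, −a<b≤a
g: flip: (241,76,6)→(6,-76,241)
g: translate: b→-4 (≡-76 mod 12), so (6,-76,241)→(6,-4,1)
g: flip: (6,-4,1)→(1,4,6)
g: translate: b→0 (≡4 mod 2), so (1,4,6)→(1,0,2)
g: reduced (well bottom): (1,0,2) with a≤c, −a<b≤a
reduced forms (1, 0, 2) vs (1, 0, 2) ⇒ equivalent

yes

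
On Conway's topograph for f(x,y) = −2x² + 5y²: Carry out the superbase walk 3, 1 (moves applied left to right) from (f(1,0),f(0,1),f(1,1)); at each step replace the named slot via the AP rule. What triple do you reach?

start (-2,5,3) = (f(1,0),f(0,1),f(1,1))
replace slot 3: 2·((-2)+5) − 3 = 3 → (-2,5,3)
replace slot 1: 2·(5+3) − (-2) = 18 → (18,5,3)

18,5,3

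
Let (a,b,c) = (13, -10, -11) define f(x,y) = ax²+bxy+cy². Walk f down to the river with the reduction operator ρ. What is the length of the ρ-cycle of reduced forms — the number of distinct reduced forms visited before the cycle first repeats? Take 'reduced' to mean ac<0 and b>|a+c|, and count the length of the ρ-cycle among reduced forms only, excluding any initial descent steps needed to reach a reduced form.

D = 672, ⌊√D⌋ = 25
descent: ρ → (-11,10,13)  [lands on river]
river: ρ → (13,16,-8)
river: ρ → (-8,16,13)
river: ρ → (13,10,-11)
river: ρ → (-11,12,12)
river: ρ → (12,12,-11)
ρ-cycle length = 6 (tail of 1 descent step not counted)

6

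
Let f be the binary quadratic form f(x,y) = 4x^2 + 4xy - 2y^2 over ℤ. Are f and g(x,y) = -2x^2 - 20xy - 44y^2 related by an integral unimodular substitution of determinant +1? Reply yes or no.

D₁ = 48, D₂ = 48
river cycle of f (length 2): (-2, 4, 4), (4, 4, -2)
river cycle of g (length 2): (-2, 4, 4), (4, 4, -2)
cycles coincide ⇒ equivalent

yes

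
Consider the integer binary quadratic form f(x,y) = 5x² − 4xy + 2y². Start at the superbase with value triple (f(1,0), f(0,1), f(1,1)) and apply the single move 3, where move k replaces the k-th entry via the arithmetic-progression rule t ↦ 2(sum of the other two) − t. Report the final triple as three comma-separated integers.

start (5,2,3) = (f(1,0),f(0,1),f(1,1))
replace slot 3: 2·(5+2) − 3 = 11 → (5,2,11)

5,2,11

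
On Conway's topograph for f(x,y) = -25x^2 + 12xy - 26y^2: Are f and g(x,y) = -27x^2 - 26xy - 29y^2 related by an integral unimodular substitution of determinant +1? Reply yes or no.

D₁ = -2456, D₂ = -2456
f is negative-definite; reduce −f:
−f: reduced (well bottom): (25,-12,26) with a≤c, −a<b≤a
flip sign back: reduced form of f is (-25,12,-26)
g is negative-definite; reduce −g:
−g: reduced (well bottom): (27,26,29) with a≤c, −a<b≤a
flip sign back: reduced form of g is (-27,-26,-29)
reduced forms (-25, 12, -26) vs (-27, -26, -29) ⇒ inequivalent

no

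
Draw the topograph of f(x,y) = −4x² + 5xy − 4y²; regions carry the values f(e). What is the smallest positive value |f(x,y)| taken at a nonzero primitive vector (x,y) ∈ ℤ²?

translate: b→3 (≡-5 mod 8), so (4,-5,4)→(4,3,3)
flip: (4,3,3)→(3,-3,4)
translate: b→3 (≡-3 mod 6), so (3,-3,4)→(3,3,4)
reduced (well bottom): (3,3,4) with a≤c, −a<b≤a
well minimum |f| = |-3| = 3 (negative-definite)

3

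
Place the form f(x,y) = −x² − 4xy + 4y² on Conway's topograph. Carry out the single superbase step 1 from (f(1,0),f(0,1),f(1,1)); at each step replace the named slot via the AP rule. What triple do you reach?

start (-1,4,-1) = (f(1,0),f(0,1),f(1,1))
replace slot 1: 2·(4+(-1)) − (-1) = 7 → (7,4,-1)

7,4,-1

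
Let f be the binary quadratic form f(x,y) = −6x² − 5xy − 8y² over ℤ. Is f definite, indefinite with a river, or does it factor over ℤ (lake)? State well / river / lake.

D = b²−4ac = (-5)² − 4·(-6)·(-8) = -167
D < 0 ⇒ definite ⇒ every region one sign ⇒ single well

well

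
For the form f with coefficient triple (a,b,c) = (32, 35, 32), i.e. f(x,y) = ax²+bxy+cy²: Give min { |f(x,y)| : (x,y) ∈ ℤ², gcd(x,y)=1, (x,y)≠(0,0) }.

translate: b→-29 (≡35 mod 64), so (32,35,32)→(32,-29,29)
flip: (32,-29,29)→(29,29,32)
reduced (well bottom): (29,29,32) with a≤c, −a<b≤a
well minimum = a = 29

29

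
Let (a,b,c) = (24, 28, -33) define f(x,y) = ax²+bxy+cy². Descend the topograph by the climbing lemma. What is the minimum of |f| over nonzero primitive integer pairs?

river: ρ → (-33,38,19)
river: ρ → (19,38,-33)
river: ρ → (-33,28,24)
river: ρ → (24,20,-37)
river: ρ → (-37,54,7)
river: ρ → (7,58,-21)
river: ρ → (-21,26,39)
river: ρ → (39,52,-8)
river: ρ → (-8,60,11)
river: ρ → (11,50,-33)
river: ρ → (-33,16,28)
river: ρ → (28,40,-21)
river: ρ → (-21,44,24)
river: ρ → (24,52,-13)
river: ρ → (-13,52,24)
river: ρ → (24,44,-21)
river: ρ → (-21,40,28)
river: ρ → (28,16,-33)
river: ρ → (-33,50,11)
river: ρ → (11,60,-8)
river: ρ → (-8,52,39)
river: ρ → (39,26,-21)
river: ρ → (-21,58,7)
river: ρ → (7,54,-37)
river: ρ → (-37,20,24)
river: ρ → (24,28,-33)
closes: descent 0, river 26
min |a| on river = 7

7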